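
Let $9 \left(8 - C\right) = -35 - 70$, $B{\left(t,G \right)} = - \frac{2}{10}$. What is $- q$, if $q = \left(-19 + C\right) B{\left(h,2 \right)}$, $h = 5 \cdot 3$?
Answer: $\frac{2}{15} \approx 0.13333$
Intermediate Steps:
$h = 15$
$B{\left(t,G \right)} = - \frac{1}{5}$ ($B{\left(t,G \right)} = \left(-2\right) \frac{1}{10} = - \frac{1}{5}$)
$C = \frac{59}{3}$ ($C = 8 - \frac{-35 - 70}{9} = 8 - - \frac{35}{3} = 8 + \frac{35}{3} = \frac{59}{3} \approx 19.667$)
$q = - \frac{2}{15}$ ($q = \left(-19 + \frac{59}{3}\right) \left(- \frac{1}{5}\right) = \frac{2}{3} \left(- \frac{1}{5}\right) = - \frac{2}{15} \approx -0.13333$)
$- q = \left(-1\right) \left(- \frac{2}{15}\right) = \frac{2}{15}$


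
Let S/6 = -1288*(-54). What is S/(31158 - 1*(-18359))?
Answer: 417312/49517 ≈ 8.4276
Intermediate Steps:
S = 417312 (S = 6*(-1288*(-54)) = 6*69552 = 417312)
S/(31158 - 1*(-18359)) = 417312/(31158 - 1*(-18359)) = 417312/(31158 + 18359) = 417312/49517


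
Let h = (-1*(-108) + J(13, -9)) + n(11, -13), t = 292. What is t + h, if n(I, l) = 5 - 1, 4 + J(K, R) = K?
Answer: 413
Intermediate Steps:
J(K, R) = -4 + K
n(I, l) = 4
h = 121 (h = (-1*(-108) + (-4 + 13)) + 4 = (108 + 9) + 4 = 117 + 4 = 121)
t + h = 292 + 121 = 413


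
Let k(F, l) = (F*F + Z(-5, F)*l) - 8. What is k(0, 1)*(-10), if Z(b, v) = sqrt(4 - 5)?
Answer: 80 - 10*I ≈ 80.0 - 10.0*I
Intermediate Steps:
Z(b, v) = I (Z(b, v) = sqrt(-1) = I)
k(F, l) = -8 + F**2 + I*l (k(F, l) = (F*F + I*l) - 8 = (F**2 + I*l) - 8 = -8 + F**2 + I*l)
k(0, 1)*(-10) = (-8 + 0**2 + I*1)*(-10) = (-8 + 0 + I)*(-10) = (-8 + I)*(-10) = 80 - 10*I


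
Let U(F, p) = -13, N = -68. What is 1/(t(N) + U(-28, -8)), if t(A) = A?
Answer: -1/81 ≈ -0.012346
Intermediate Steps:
1/(t(N) + U(-28, -8)) = 1/(-68 - 13) = 1/(-81) = -1/81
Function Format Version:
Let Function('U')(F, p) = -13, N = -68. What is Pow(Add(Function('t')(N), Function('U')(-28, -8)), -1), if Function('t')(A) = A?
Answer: Rational(-1, 81) ≈ -0.012346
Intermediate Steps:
Pow(Add(Function('t')(N), Function('U')(-28, -8)), -1) = Pow(Add(-68, -13), -1) = Pow(-81, -1) = Rational(-1, 81)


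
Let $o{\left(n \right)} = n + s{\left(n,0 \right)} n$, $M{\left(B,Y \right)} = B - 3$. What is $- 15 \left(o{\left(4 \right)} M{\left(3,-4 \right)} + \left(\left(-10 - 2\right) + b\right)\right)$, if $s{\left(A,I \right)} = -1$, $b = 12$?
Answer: $0$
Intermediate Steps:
$M{\left(B,Y \right)} = -3 + B$
$o{\left(n \right)} = 0$ ($o{\left(n \right)} = n - n = 0$)
$- 15 \left(o{\left(4 \right)} M{\left(3,-4 \right)} + \left(\left(-10 - 2\right) + b\right)\right) = - 15 \left(0 \left(-3 + 3\right) + \left(\left(-10 - 2\right) + 12\right)\right) = - 15 \left(0 \cdot 0 + \left(-12 + 12\right)\right) = - 15 \left(0 + 0\right) = \left(-15\right) 0 = 0$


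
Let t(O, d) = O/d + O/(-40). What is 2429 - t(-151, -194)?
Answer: 9406853/3880 ≈ 2424.4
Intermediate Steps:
t(O, d) = -O/40 + O/d (t(O, d) = O/d + O*(-1/40) = O/d - O/40 = -O/40 + O/d)
2429 - t(-151, -194) = 2429 - (-1/40*(-151) - 151/(-194)) = 2429 - (151/40 - 151*(-1/194)) = 2429 - (151/40 + 151/194) = 2429 - 1*17667/3880 = 2429 - 17667/3880 = 9406853/3880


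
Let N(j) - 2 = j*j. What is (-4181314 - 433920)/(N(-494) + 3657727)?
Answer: -4615234/3901765 ≈ -1.1829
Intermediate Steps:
N(j) = 2 + j² (N(j) = 2 + j*j = 2 + j²)
(-4181314 - 433920)/(N(-494) + 3657727) = (-4181314 - 433920)/((2 + (-494)²) + 3657727) = -4615234/((2 + 244036) + 3657727) = -4615234/(244038 + 3657727) = -4615234/3901765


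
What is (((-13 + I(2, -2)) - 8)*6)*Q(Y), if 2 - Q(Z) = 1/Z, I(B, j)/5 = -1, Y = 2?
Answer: -234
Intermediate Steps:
I(B, j) = -5 (I(B, j) = 5*(-1) = -5)
Q(Z) = 2 - 1/Z
(((-13 + I(2, -2)) - 8)*6)*Q(Y) = (((-13 - 5) - 8)*6)*(2 - 1/2) = ((-18 - 8)*6)*(2 - 1*½) = (-26*6)*(2 - ½) = -156*3/2 = -234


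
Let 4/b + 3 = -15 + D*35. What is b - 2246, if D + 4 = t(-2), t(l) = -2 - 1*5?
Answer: -905142/403 ≈ -2246.0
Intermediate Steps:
t(l) = -7 (t(l) = -2 - 5 = -7)
D = -11 (D = -4 - 7 = -11)
b = -4/403 (b = 4/(-3 + (-15 - 11*35)) = 4/(-3 + (-15 - 385)) = 4/(-3 - 400) = 4/(-403) = 4*(-1/403) = -4/403 ≈ -0.0099256)
b - 2246 = -4/403 - 2246 = -905142/403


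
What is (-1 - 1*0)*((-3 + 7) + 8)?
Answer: -12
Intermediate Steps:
(-1 - 1*0)*((-3 + 7) + 8) = (-1 + 0)*(4 + 8) = -1*12 = -12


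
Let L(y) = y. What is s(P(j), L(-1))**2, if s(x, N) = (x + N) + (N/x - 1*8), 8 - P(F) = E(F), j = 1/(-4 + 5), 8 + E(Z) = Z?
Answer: 7921/225 ≈ 35.204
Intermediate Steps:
E(Z) = -8 + Z
j = 1 (j = 1/1 = 1)
P(F) = 16 - F (P(F) = 8 - (-8 + F) = 8 + (8 - F) = 16 - F)
s(x, N) = -8 + N + x + N/x (s(x, N) = (N + x) + (N/x - 8) = (N + x) + (-8 + N/x) = -8 + N + x + N/x)
s(P(j), L(-1))**2 = (-8 - 1 + (16 - 1*1) - 1/(16 - 1*1))**2 = (-8 - 1 + (16 - 1) - 1/(16 - 1))**2 = (-8 - 1 + 15 - 1/15)**2 = (89/15)**2 = 7921/225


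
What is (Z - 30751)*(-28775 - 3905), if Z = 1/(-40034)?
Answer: 20115937641900/20017 ≈ 1.0049e+9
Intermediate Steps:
Z = -1/40034 ≈ -2.4979e-5
(Z - 30751)*(-28775 - 3905) = (-1/40034 - 30751)*(-28775 - 3905) = -1231085535/40034*(-32680) = 20115937641900/20017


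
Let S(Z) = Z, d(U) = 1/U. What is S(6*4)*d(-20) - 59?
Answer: -301/5 ≈ -60.200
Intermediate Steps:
S(6*4)*d(-20) - 59 = (6*4)/(-20) - 59 = 24*(-1/20) - 59 = -6/5 - 59 = -301/5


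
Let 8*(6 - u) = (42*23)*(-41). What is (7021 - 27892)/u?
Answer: -9276/2203 ≈ -4.2106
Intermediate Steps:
u = 19827/4 (u = 6 - 42*23*(-41)/8 = 6 - 483*(-41)/4 = 6 - ⅛*(-39606) = 6 + 19803/4 = 19827/4 ≈ 4956.8)
(7021 - 27892)/u = (7021 - 27892)/(19827/4) = -20871*4/19827 = -9276/2203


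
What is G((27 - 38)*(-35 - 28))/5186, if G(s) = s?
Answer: 693/5186 ≈ 0.13363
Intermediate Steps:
G((27 - 38)*(-35 - 28))/5186 = ((27 - 38)*(-35 - 28))/5186 = -11*(-63)*(1/5186) = 693*(1/5186) = 693/5186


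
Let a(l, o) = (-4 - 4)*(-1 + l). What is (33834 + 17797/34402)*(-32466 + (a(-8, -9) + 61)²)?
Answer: -17200059535505/34402 ≈ -4.9997e+8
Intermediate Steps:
a(l, o) = 8 - 8*l (a(l, o) = -8*(-1 + l) = 8 - 8*l)
(33834 + 17797/34402)*(-32466 + (a(-8, -9) + 61)²) = (33834 + 17797/34402)*(-32466 + ((8 - 8*(-8)) + 61)²) = (33834 + 17797*(1/34402))*(-32466 + ((8 + 64) + 61)²) = (33834 + 17797/34402)*(-32466 + (72 + 61)²) = 1163975065*(-32466 + 133²)/34402 = 1163975065*(-32466 + 17689)/34402 = (1163975065/34402)*(-14777) = -17200059535505/34402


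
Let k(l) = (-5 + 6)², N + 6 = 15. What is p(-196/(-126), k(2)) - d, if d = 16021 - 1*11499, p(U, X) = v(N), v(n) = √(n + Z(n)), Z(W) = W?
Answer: -4522 + 3*√2 ≈ -4517.8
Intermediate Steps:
N = 9 (N = -6 + 15 = 9)
k(l) = 1 (k(l) = 1² = 1)
v(n) = √2*√n (v(n) = √(n + n) = √(2*n) = √2*√n)
p(U, X) = 3*√2 (p(U, X) = √2*√9 = √2*3 = 3*√2)
d = 4522 (d = 16021 - 11499 = 4522)
p(-196/(-126), k(2)) - d = 3*√2 - 1*4522 = 3*√2 - 4522 = -4522 + 3*√2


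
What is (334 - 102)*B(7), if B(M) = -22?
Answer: -5104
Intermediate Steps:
(334 - 102)*B(7) = (334 - 102)*(-22) = 232*(-22) = -5104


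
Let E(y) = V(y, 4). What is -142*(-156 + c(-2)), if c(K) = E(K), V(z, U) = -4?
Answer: 22720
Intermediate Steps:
E(y) = -4
c(K) = -4
-142*(-156 + c(-2)) = -142*(-156 - 4) = -142*(-160) = 22720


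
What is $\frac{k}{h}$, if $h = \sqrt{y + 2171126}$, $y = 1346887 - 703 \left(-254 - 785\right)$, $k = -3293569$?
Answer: $- \frac{3293569 \sqrt{4248430}}{4248430} \approx -1597.9$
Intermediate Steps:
$y = 2077304$ ($y = 1346887 - -730417 = 1346887 + 730417 = 2077304$)
$h = \sqrt{4248430}$ ($h = \sqrt{2077304 + 2171126} = \sqrt{4248430} \approx 2061.2$)
$\frac{k}{h} = - \frac{3293569}{\sqrt{4248430}} = - 3293569 \frac{\sqrt{4248430}}{4248430} = - \frac{3293569 \sqrt{4248430}}{4248430}$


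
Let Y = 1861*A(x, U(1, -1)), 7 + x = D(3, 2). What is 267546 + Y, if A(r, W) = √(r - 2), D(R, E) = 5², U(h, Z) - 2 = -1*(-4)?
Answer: 274990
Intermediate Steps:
U(h, Z) = 6 (U(h, Z) = 2 - 1*(-4) = 2 + 4 = 6)
D(R, E) = 25
x = 18 (x = -7 + 25 = 18)
A(r, W) = √(-2 + r)
Y = 7444 (Y = 1861*√(-2 + 18) = 1861*√16 = 1861*4 = 7444)
267546 + Y = 267546 + 7444 = 274990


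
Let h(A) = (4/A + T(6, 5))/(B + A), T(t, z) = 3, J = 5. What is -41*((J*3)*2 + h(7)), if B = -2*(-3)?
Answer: -112955/91 ≈ -1241.3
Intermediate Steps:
B = 6
h(A) = (3 + 4/A)/(6 + A) (h(A) = (4/A + 3)/(6 + A) = (3 + 4/A)/(6 + A))
-41*((J*3)*2 + h(7)) = -41*((5*3)*2 + (4 + 3*7)/(7*(6 + 7))) = -41*(15*2 + (1/7)*(4 + 21)/13) = -41*(30 + (1/7)*(1/13)*25) = -41*(30 + 25/91) = -41*2755/91 = -112955/91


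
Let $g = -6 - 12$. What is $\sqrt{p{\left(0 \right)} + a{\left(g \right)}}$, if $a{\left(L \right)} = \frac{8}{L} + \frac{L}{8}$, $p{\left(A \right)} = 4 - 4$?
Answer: $\frac{i \sqrt{97}}{6} \approx 1.6415 i$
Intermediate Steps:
$g = -18$ ($g = -6 - 12 = -18$)
$p{\left(A \right)} = 0$
$a{\left(L \right)} = \frac{8}{L} + \frac{L}{8}$ ($a{\left(L \right)} = \frac{8}{L} + L \frac{1}{8} = \frac{8}{L} + \frac{L}{8}$)
$\sqrt{p{\left(0 \right)} + a{\left(g \right)}} = \sqrt{0 + \left(\frac{8}{-18} + \frac{1}{8} \left(-18\right)\right)} = \sqrt{0 + \left(8 \left(- \frac{1}{18}\right) - \frac{9}{4}\right)} = \sqrt{0 - \frac{97}{36}} = \sqrt{- \frac{97}{36}} = \frac{i \sqrt{97}}{6}$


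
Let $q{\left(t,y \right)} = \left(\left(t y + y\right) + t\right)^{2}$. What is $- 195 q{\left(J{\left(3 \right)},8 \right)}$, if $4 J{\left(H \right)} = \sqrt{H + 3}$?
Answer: $- \frac{147225}{8} - 7020 \sqrt{6} \approx -35599.0$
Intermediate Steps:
$J{\left(H \right)} = \frac{\sqrt{3 + H}}{4}$ ($J{\left(H \right)} = \frac{\sqrt{H + 3}}{4} = \frac{\sqrt{3 + H}}{4}$)
$q{\left(t,y \right)} = \left(t + y + t y\right)^{2}$ ($q{\left(t,y \right)} = \left(\left(y + t y\right) + t\right)^{2} = \left(t + y + t y\right)^{2}$)
$- 195 q{\left(J{\left(3 \right)},8 \right)} = - 195 \left(\frac{\sqrt{3 + 3}}{4} + 8 + \frac{\sqrt{3 + 3}}{4} \cdot 8\right)^{2} = - 195 \left(\frac{\sqrt{6}}{4} + 8 + \frac{\sqrt{6}}{4} \cdot 8\right)^{2} = - 195 \left(\frac{\sqrt{6}}{4} + 8 + 2 \sqrt{6}\right)^{2} = - 195 \left(8 + \frac{9 \sqrt{6}}{4}\right)^{2}$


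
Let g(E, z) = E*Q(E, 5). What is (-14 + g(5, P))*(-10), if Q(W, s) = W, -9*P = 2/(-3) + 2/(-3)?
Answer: -110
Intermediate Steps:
P = 4/27 (P = -(2/(-3) + 2/(-3))/9 = -(2*(-1/3) + 2*(-1/3))/9 = -(-2/3 - 2/3)/9 = -1/9*(-4/3) = 4/27 ≈ 0.14815)
g(E, z) = E**2 (g(E, z) = E*E = E**2)
(-14 + g(5, P))*(-10) = (-14 + 5**2)*(-10) = (-14 + 25)*(-10) = 11*(-10) = -110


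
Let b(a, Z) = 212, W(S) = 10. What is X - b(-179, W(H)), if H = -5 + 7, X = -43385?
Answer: -43597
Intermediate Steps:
H = 2
X - b(-179, W(H)) = -43385 - 1*212 = -43385 - 212 = -43597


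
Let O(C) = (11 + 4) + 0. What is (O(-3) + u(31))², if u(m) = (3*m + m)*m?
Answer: 14891881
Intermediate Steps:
u(m) = 4*m² (u(m) = (4*m)*m = 4*m²)
O(C) = 15 (O(C) = 15 + 0 = 15)
(O(-3) + u(31))² = (15 + 4*31²)² = (15 + 4*961)² = (15 + 3844)² = 3859² = 14891881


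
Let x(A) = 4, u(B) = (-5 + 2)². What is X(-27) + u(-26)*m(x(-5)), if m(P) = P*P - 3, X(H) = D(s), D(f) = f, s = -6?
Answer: 111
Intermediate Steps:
u(B) = 9 (u(B) = (-3)² = 9)
X(H) = -6
m(P) = -3 + P² (m(P) = P² - 3 = -3 + P²)
X(-27) + u(-26)*m(x(-5)) = -6 + 9*(-3 + 4²) = -6 + 9*(-3 + 16) = -6 + 9*13 = -6 + 117 = 111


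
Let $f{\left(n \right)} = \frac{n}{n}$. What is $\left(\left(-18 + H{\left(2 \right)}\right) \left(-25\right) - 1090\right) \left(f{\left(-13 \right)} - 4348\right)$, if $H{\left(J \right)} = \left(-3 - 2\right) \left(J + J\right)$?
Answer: $608580$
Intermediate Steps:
$f{\left(n \right)} = 1$
$H{\left(J \right)} = - 10 J$ ($H{\left(J \right)} = - 5 \cdot 2 J = - 10 J$)
$\left(\left(-18 + H{\left(2 \right)}\right) \left(-25\right) - 1090\right) \left(f{\left(-13 \right)} - 4348\right) = \left(\left(-18 - 20\right) \left(-25\right) - 1090\right) \left(1 - 4348\right) = \left(\left(-18 - 20\right) \left(-25\right) - 1090\right) \left(-4347\right) = \left(\left(-38\right) \left(-25\right) - 1090\right) \left(-4347\right) = \left(950 - 1090\right) \left(-4347\right) = \left(-140\right) \left(-4347\right) = 608580$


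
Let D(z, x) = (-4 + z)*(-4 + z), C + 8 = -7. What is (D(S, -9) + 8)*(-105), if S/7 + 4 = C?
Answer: -1971585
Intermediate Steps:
C = -15 (C = -8 - 7 = -15)
S = -133 (S = -28 + 7*(-15) = -28 - 105 = -133)
D(z, x) = (-4 + z)**2
(D(S, -9) + 8)*(-105) = ((-4 - 133)**2 + 8)*(-105) = ((-137)**2 + 8)*(-105) = (18769 + 8)*(-105) = 18777*(-105) = -1971585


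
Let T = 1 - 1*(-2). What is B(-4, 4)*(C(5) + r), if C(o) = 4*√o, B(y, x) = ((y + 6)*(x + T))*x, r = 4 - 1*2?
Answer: 112 + 224*√5 ≈ 612.88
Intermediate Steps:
T = 3 (T = 1 + 2 = 3)
r = 2 (r = 4 - 2 = 2)
B(y, x) = x*(3 + x)*(6 + y) (B(y, x) = ((y + 6)*(x + 3))*x = ((6 + y)*(3 + x))*x = ((3 + x)*(6 + y))*x = x*(3 + x)*(6 + y))
B(-4, 4)*(C(5) + r) = (4*(18 + 3*(-4) + 6*4 + 4*(-4)))*(4*√5 + 2) = (4*(18 - 12 + 24 - 16))*(2 + 4*√5) = (4*14)*(2 + 4*√5) = 56*(2 + 4*√5) = 112 + 224*√5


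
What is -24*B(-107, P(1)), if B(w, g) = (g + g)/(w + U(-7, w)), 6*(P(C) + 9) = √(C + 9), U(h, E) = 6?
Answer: -432/101 + 8*√10/101 ≈ -4.0267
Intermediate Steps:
P(C) = -9 + √(9 + C)/6 (P(C) = -9 + √(C + 9)/6 = -9 + √(9 + C)/6)
B(w, g) = 2*g/(6 + w) (B(w, g) = (g + g)/(w + 6) = (2*g)/(6 + w) = 2*g/(6 + w))
-24*B(-107, P(1)) = -48*(-9 + √(9 + 1)/6)/(6 - 107) = -48*(-9 + √10/6)/(-101) = -48*(-9 + √10/6)*(-1)/101 = -24*(18/101 - √10/303) = -432/101 + 8*√10/101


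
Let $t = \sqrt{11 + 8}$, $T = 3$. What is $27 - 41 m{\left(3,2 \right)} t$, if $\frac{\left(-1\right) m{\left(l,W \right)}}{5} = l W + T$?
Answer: $27 + 1845 \sqrt{19} \approx 8069.2$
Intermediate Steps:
$m{\left(l,W \right)} = -15 - 5 W l$ ($m{\left(l,W \right)} = - 5 \left(l W + 3\right) = - 5 \left(W l + 3\right) = - 5 \left(3 + W l\right) = -15 - 5 W l$)
$t = \sqrt{19} \approx 4.3589$
$27 - 41 m{\left(3,2 \right)} t = 27 - 41 \left(-15 - 10 \cdot 3\right) \sqrt{19} = 27 - 41 \left(-15 - 30\right) \sqrt{19} = 27 - 41 \left(- 45 \sqrt{19}\right) = 27 + 1845 \sqrt{19}$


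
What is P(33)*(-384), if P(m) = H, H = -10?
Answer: 3840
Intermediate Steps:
P(m) = -10
P(33)*(-384) = -10*(-384) = 3840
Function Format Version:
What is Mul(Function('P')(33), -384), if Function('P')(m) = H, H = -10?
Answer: 3840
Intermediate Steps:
Function('P')(m) = -10
Mul(Function('P')(33), -384) = Mul(-10, -384) = 3840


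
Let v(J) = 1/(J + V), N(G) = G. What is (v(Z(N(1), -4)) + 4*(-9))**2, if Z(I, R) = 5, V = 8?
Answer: 218089/169 ≈ 1290.5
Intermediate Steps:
v(J) = 1/(8 + J) (v(J) = 1/(J + 8) = 1/(8 + J))
(v(Z(N(1), -4)) + 4*(-9))**2 = (1/(8 + 5) + 4*(-9))**2 = (1/13 - 36)**2 = (-467/13)**2 = 218089/169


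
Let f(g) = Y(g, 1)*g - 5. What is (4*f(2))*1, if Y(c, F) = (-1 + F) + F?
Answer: -12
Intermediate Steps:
Y(c, F) = -1 + 2*F
f(g) = -5 + g (f(g) = (-1 + 2*1)*g - 5 = (-1 + 2)*g - 5 = 1*g - 5 = g - 5 = -5 + g)
(4*f(2))*1 = (4*(-5 + 2))*1 = (4*(-3))*1 = -12*1 = -12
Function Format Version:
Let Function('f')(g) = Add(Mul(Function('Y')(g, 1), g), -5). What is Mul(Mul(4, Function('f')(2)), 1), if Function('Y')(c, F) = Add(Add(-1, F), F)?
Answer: -12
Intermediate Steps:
Function('Y')(c, F) = Add(-1, Mul(2, F))
Function('f')(g) = Add(-5, g) (Function('f')(g) = Add(Mul(Add(-1, Mul(2, 1)), g), -5) = Add(Mul(Add(-1, 2), g), -5) = Add(Mul(1, g), -5) = Add(g, -5) = Add(-5, g))
Mul(Mul(4, Function('f')(2)), 1) = Mul(Mul(4, Add(-5, 2)), 1) = Mul(Mul(4, -3), 1) = Mul(-12, 1) = -12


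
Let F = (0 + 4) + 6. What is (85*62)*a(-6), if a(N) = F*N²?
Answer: 1897200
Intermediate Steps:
F = 10 (F = 4 + 6 = 10)
a(N) = 10*N²
(85*62)*a(-6) = (85*62)*(10*(-6)²) = 5270*(10*36) = 5270*360 = 1897200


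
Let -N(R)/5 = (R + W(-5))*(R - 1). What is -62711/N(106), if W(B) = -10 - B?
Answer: 62711/53025 ≈ 1.1827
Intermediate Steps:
N(R) = -5*(-1 + R)*(-5 + R) (N(R) = -5*(R + (-10 - 1*(-5)))*(R - 1) = -5*(R + (-10 + 5))*(-1 + R) = -5*(R - 5)*(-1 + R) = -5*(-5 + R)*(-1 + R) = -5*(-1 + R)*(-5 + R))
-62711/N(106) = -62711/(-25 - 5*106² + 30*106) = -62711/(-25 - 5*11236 + 3180) = -62711/(-25 - 56180 + 3180) = -62711/(-53025) = -62711*(-1/53025) = 62711/53025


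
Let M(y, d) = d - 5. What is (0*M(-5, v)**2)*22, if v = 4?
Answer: 0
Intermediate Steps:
M(y, d) = -5 + d
(0*M(-5, v)**2)*22 = (0*(-5 + 4)**2)*22 = (0*(-1)**2)*22 = (0*1)*22 = 0*22 = 0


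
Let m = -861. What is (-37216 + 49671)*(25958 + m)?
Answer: 312583135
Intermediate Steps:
(-37216 + 49671)*(25958 + m) = (-37216 + 49671)*(25958 - 861) = 12455*25097 = 312583135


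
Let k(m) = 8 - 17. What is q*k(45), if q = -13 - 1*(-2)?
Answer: 99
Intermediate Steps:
k(m) = -9
q = -11 (q = -13 + 2 = -11)
q*k(45) = -11*(-9) = 99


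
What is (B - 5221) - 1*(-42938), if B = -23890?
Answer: 13827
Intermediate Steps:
(B - 5221) - 1*(-42938) = (-23890 - 5221) - 1*(-42938) = -29111 + 42938 = 13827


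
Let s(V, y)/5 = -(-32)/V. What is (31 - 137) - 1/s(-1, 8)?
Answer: -16959/160 ≈ -105.99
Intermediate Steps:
s(V, y) = 160/V (s(V, y) = 5*(-(-32)/V) = 5*(32/V) = 160/V)
(31 - 137) - 1/s(-1, 8) = (31 - 137) - 1/(160/(-1)) = -106 - 1/(160*(-1)) = -106 - 1/(-160) = -106 - 1*(-1/160) = -106 + 1/160 = -16959/160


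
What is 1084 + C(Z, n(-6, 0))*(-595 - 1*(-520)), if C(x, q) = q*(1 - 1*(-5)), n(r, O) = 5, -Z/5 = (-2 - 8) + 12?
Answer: -1166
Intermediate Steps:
Z = -10 (Z = -5*((-2 - 8) + 12) = -5*(-10 + 12) = -5*2 = -10)
C(x, q) = 6*q (C(x, q) = q*(1 + 5) = q*6 = 6*q)
1084 + C(Z, n(-6, 0))*(-595 - 1*(-520)) = 1084 + (6*5)*(-595 - 1*(-520)) = 1084 + 30*(-595 + 520) = 1084 + 30*(-75) = 1084 - 2250 = -1166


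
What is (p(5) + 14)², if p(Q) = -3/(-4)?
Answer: 3481/16 ≈ 217.56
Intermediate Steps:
p(Q) = ¾ (p(Q) = -3*(-¼) = ¾)
(p(5) + 14)² = (¾ + 14)² = (59/4)² = 3481/16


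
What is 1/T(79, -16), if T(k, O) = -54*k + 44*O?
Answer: -1/4970 ≈ -0.00020121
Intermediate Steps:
1/T(79, -16) = 1/(-54*79 + 44*(-16)) = 1/(-4266 - 704) = 1/(-4970) = -1/4970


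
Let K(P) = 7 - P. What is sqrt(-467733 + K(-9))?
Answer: I*sqrt(467717) ≈ 683.9*I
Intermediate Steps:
sqrt(-467733 + K(-9)) = sqrt(-467733 + (7 - 1*(-9))) = sqrt(-467733 + (7 + 9)) = sqrt(-467733 + 16) = sqrt(-467717) = I*sqrt(467717)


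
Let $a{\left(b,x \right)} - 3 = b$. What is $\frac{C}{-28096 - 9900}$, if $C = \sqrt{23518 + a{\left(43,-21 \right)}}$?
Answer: $- \frac{\sqrt{5891}}{18998} \approx -0.00404$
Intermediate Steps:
$a{\left(b,x \right)} = 3 + b$
$C = 2 \sqrt{5891}$ ($C = \sqrt{23518 + \left(3 + 43\right)} = \sqrt{23518 + 46} = \sqrt{23564} = 2 \sqrt{5891} \approx 153.51$)
$\frac{C}{-28096 - 9900} = \frac{2 \sqrt{5891}}{-28096 - 9900} = \frac{2 \sqrt{5891}}{-37996} = 2 \sqrt{5891} \left(- \frac{1}{37996}\right) = - \frac{\sqrt{5891}}{18998}$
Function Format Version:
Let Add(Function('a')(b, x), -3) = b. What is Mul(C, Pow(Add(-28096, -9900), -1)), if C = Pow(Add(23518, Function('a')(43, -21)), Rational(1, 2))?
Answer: Mul(Rational(-1, 18998), Pow(5891, Rational(1, 2))) ≈ -0.0040400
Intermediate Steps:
Function('a')(b, x) = Add(3, b)
C = Mul(2, Pow(5891, Rational(1, 2))) (C = Pow(Add(23518, Add(3, 43)), Rational(1, 2)) = Pow(Add(23518, 46), Rational(1, 2)) = Pow(23564, Rational(1, 2)) = Mul(2, Pow(5891, Rational(1, 2))) ≈ 153.51)
Mul(C, Pow(Add(-28096, -9900), -1)) = Mul(Mul(2, Pow(5891, Rational(1, 2))), Pow(Add(-28096, -9900), -1)) = Mul(Mul(2, Pow(5891, Rational(1, 2))), Pow(-37996, -1)) = Mul(Mul(2, Pow(5891, Rational(1, 2))), Rational(-1, 37996)) = Mul(Rational(-1, 18998), Pow(5891, Rational(1, 2)))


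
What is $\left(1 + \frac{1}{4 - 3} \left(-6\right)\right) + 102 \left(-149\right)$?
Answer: $-15203$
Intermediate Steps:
$\left(1 + \frac{1}{4 - 3} \left(-6\right)\right) + 102 \left(-149\right) = \left(1 + 1^{-1} \left(-6\right)\right) - 15198 = \left(1 + 1 \left(-6\right)\right) - 15198 = \left(1 - 6\right) - 15198 = -5 - 15198 = -15203$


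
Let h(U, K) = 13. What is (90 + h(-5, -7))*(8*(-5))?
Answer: -4120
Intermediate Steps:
(90 + h(-5, -7))*(8*(-5)) = (90 + 13)*(8*(-5)) = 103*(-40) = -4120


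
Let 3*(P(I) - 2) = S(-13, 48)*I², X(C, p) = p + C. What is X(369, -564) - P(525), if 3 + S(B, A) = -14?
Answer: 1561678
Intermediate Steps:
X(C, p) = C + p
S(B, A) = -17 (S(B, A) = -3 - 14 = -17)
P(I) = 2 - 17*I²/3 (P(I) = 2 + (-17*I²)/3 = 2 - 17*I²/3)
X(369, -564) - P(525) = (369 - 564) - (2 - 17/3*525²) = -195 - (2 - 17/3*275625) = -195 - (2 - 1561875) = -195 - 1*(-1561873) = -195 + 1561873 = 1561678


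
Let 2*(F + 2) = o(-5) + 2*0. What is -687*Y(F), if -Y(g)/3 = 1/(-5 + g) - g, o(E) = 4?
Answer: -2061/5 ≈ -412.20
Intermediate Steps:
F = 0 (F = -2 + (4 + 2*0)/2 = -2 + (4 + 0)/2 = -2 + (½)*4 = -2 + 2 = 0)
Y(g) = -3/(-5 + g) + 3*g (Y(g) = -3*(1/(-5 + g) - g) = -3/(-5 + g) + 3*g)
-687*Y(F) = -2061*(-1 + 0² - 5*0)/(-5 + 0) = -2061*(-1 + 0 + 0)/(-5) = -2061*(-1)*(-1)/5 = -687*⅗ = -2061/5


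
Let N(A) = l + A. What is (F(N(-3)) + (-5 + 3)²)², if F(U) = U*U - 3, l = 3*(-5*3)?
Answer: 5313025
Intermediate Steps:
l = -45 (l = 3*(-15) = -45)
N(A) = -45 + A
F(U) = -3 + U² (F(U) = U² - 3 = -3 + U²)
(F(N(-3)) + (-5 + 3)²)² = ((-3 + (-45 - 3)²) + (-5 + 3)²)² = ((-3 + (-48)²) + (-2)²)² = ((-3 + 2304) + 4)² = (2301 + 4)² = 2305² = 5313025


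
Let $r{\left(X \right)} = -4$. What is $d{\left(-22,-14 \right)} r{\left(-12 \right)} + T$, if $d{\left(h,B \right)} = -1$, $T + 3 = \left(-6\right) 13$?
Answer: $-77$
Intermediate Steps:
$T = -81$ ($T = -3 - 78 = -81$)
$d{\left(-22,-14 \right)} r{\left(-12 \right)} + T = \left(-1\right) \left(-4\right) - 81 = 4 - 81 = -77$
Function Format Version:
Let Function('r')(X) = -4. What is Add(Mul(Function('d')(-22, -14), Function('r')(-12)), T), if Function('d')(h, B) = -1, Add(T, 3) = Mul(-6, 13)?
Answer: -77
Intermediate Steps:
T = -81 (T = Add(-3, Mul(-6, 13)) = Add(-3, -78) = -81)
Add(Mul(Function('d')(-22, -14), Function('r')(-12)), T) = Add(Mul(-1, -4), -81) = Add(4, -81) = -77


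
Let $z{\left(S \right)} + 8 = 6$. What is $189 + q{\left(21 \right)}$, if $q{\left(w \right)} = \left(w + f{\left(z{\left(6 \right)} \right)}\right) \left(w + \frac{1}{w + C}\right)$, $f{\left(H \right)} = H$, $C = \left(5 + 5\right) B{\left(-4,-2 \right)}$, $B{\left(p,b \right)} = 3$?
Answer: $\frac{30007}{51} \approx 588.37$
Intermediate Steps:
$C = 30$ ($C = \left(5 + 5\right) 3 = 10 \cdot 3 = 30$)
$z{\left(S \right)} = -2$ ($z{\left(S \right)} = -8 + 6 = -2$)
$q{\left(w \right)} = \left(-2 + w\right) \left(w + \frac{1}{30 + w}\right)$ ($q{\left(w \right)} = \left(w - 2\right) \left(w + \frac{1}{w + 30}\right) = \left(-2 + w\right) \left(w + \frac{1}{30 + w}\right)$)
$189 + q{\left(21 \right)} = 189 + \frac{-2 + 21^{3} - 1239 + 28 \cdot 21^{2}}{30 + 21} = 189 + \frac{-2 + 9261 - 1239 + 28 \cdot 441}{51} = 189 + \frac{-2 + 9261 - 1239 + 12348}{51} = 189 + \frac{1}{51} \cdot 20368 = 189 + \frac{20368}{51} = \frac{30007}{51}$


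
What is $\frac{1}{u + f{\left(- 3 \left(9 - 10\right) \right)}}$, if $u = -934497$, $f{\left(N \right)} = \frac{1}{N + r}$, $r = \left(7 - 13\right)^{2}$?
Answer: $- \frac{39}{36445382} \approx -1.0701 \cdot 10^{-6}$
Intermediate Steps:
$r = 36$ ($r = \left(-6\right)^{2} = 36$)
$f{\left(N \right)} = \frac{1}{36 + N}$ ($f{\left(N \right)} = \frac{1}{N + 36} = \frac{1}{36 + N}$)
$\frac{1}{u + f{\left(- 3 \left(9 - 10\right) \right)}} = \frac{1}{-934497 + \frac{1}{36 - 3 \left(9 - 10\right)}} = \frac{1}{-934497 + \frac{1}{36 - -3}} = \frac{1}{-934497 + \frac{1}{36 + 3}} = \frac{1}{-934497 + \frac{1}{39}} = \frac{1}{- \frac{36445382}{39}} = - \frac{39}{36445382}$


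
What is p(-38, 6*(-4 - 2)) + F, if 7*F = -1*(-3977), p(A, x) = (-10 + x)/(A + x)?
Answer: 147310/259 ≈ 568.76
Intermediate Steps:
p(A, x) = (-10 + x)/(A + x)
F = 3977/7 (F = (-1*(-3977))/7 = (1/7)*3977 = 3977/7 ≈ 568.14)
p(-38, 6*(-4 - 2)) + F = (-10 + 6*(-4 - 2))/(-38 + 6*(-4 - 2)) + 3977/7 = (-10 + 6*(-6))/(-38 + 6*(-6)) + 3977/7 = (-10 - 36)/(-38 - 36) + 3977/7 = -46/(-74) + 3977/7 = -1/74*(-46) + 3977/7 = 23/37 + 3977/7 = 147310/259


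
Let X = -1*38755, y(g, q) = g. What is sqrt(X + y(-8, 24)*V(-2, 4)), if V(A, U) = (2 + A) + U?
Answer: I*sqrt(38787) ≈ 196.94*I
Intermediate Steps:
V(A, U) = 2 + A + U
X = -38755
sqrt(X + y(-8, 24)*V(-2, 4)) = sqrt(-38755 - 8*(2 - 2 + 4)) = sqrt(-38755 - 8*4) = sqrt(-38755 - 32) = sqrt(-38787) = I*sqrt(38787)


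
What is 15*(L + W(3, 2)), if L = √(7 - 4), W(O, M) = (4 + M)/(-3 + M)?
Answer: -90 + 15*√3 ≈ -64.019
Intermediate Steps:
W(O, M) = (4 + M)/(-3 + M)
L = √3 ≈ 1.7320
15*(L + W(3, 2)) = 15*(√3 + (4 + 2)/(-3 + 2)) = 15*(√3 + 6/(-1)) = 15*(√3 - 1*6) = 15*(√3 - 6) = 15*(-6 + √3) = -90 + 15*√3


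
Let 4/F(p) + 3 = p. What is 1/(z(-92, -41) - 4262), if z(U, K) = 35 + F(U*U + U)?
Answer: -8369/35375759 ≈ -0.00023657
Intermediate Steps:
F(p) = 4/(-3 + p)
z(U, K) = 35 + 4/(-3 + U + U²) (z(U, K) = 35 + 4/(-3 + (U*U + U)) = 35 + 4/(-3 + (U² + U)) = 35 + 4/(-3 + (U + U²)) = 35 + 4/(-3 + U + U²))
1/(z(-92, -41) - 4262) = 1/((-101 + 35*(-92)*(1 - 92))/(-3 - 92*(1 - 92)) - 4262) = 1/((-101 + 35*(-92)*(-91))/(-3 - 92*(-91)) - 4262) = 1/((-101 + 293020)/(-3 + 8372) - 4262) = 1/(292919/8369 - 4262) = 1/(-35375759/8369) = -8369/35375759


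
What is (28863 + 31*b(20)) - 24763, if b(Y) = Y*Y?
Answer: 16500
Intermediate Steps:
b(Y) = Y**2
(28863 + 31*b(20)) - 24763 = (28863 + 31*20**2) - 24763 = (28863 + 31*400) - 24763 = (28863 + 12400) - 24763 = 41263 - 24763 = 16500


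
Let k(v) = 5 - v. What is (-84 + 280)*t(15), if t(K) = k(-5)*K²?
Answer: 441000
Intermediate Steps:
t(K) = 10*K² (t(K) = (5 - 1*(-5))*K² = (5 + 5)*K² = 10*K²)
(-84 + 280)*t(15) = (-84 + 280)*(10*15²) = 196*(10*225) = 196*2250 = 441000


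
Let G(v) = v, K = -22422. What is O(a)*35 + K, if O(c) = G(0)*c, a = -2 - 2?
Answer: -22422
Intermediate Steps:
a = -4
O(c) = 0 (O(c) = 0*c = 0)
O(a)*35 + K = 0*35 - 22422 = 0 - 22422 = -22422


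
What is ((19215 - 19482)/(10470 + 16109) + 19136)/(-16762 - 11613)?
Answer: -508615477/754179125 ≈ -0.67440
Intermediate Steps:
((19215 - 19482)/(10470 + 16109) + 19136)/(-16762 - 11613) = (-267/26579 + 19136)/(-28375) = (-267*1/26579 + 19136)*(-1/28375) = (-267/26579 + 19136)*(-1/28375) = (508615477/26579)*(-1/28375) = -508615477/754179125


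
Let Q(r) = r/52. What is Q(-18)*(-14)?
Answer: 63/13 ≈ 4.8462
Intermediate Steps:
Q(r) = r/52 (Q(r) = r*(1/52) = r/52)
Q(-18)*(-14) = ((1/52)*(-18))*(-14) = -9/26*(-14) = 63/13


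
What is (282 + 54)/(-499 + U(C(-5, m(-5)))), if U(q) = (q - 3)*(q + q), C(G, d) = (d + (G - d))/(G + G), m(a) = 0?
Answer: -672/1003 ≈ -0.66999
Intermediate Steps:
C(G, d) = 1/2 (C(G, d) = G/((2*G)) = G*(1/(2*G)) = 1/2)
U(q) = 2*q*(-3 + q) (U(q) = (-3 + q)*(2*q) = 2*q*(-3 + q))
(282 + 54)/(-499 + U(C(-5, m(-5)))) = (282 + 54)/(-499 + 2*(1/2)*(-3 + 1/2)) = 336/(-499 + 2*(1/2)*(-5/2)) = 336/(-499 - 5/2) = 336/(-1003/2) = 336*(-2/1003) = -672/1003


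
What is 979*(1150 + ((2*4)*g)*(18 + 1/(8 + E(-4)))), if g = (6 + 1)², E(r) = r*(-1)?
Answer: 24196964/3 ≈ 8.0657e+6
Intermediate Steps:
E(r) = -r
g = 49 (g = 7² = 49)
979*(1150 + ((2*4)*g)*(18 + 1/(8 + E(-4)))) = 979*(1150 + ((2*4)*49)*(18 + 1/(8 - 1*(-4)))) = 979*(1150 + (8*49)*(18 + 1/(8 + 4))) = 979*(1150 + 392*(18 + 1/12)) = 979*(1150 + 392*(217/12)) = 979*(1150 + 21266/3) = 979*(24716/3) = 24196964/3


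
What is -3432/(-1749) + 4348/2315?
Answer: 471204/122695 ≈ 3.8405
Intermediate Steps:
-3432/(-1749) + 4348/2315 = -3432*(-1/1749) + 4348*(1/2315) = 104/53 + 4348/2315 = 471204/122695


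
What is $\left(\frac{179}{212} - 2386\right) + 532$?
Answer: $- \frac{392869}{212} \approx -1853.2$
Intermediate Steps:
$\left(\frac{179}{212} - 2386\right) + 532 = - \frac{505653}{212} + 532 = - \frac{392869}{212}$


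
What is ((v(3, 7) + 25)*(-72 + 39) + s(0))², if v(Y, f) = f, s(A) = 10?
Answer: 1094116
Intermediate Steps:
((v(3, 7) + 25)*(-72 + 39) + s(0))² = ((7 + 25)*(-72 + 39) + 10)² = (32*(-33) + 10)² = (-1056 + 10)² = (-1046)² = 1094116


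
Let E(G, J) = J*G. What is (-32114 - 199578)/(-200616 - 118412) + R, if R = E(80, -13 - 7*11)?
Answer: -574192477/79757 ≈ -7199.3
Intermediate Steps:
E(G, J) = G*J
R = -7200 (R = 80*(-13 - 7*11) = 80*(-13 - 77) = 80*(-90) = -7200)
(-32114 - 199578)/(-200616 - 118412) + R = (-32114 - 199578)/(-200616 - 118412) - 7200 = -231692/(-319028) - 7200 = -231692*(-1/319028) - 7200 = 57923/79757 - 7200 = -574192477/79757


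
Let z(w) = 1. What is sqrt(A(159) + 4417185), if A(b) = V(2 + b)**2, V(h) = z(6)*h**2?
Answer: sqrt(676315426) ≈ 26006.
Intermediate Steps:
V(h) = h**2 (V(h) = 1*h**2 = h**2)
A(b) = (2 + b)**4 (A(b) = ((2 + b)**2)**2 = (2 + b)**4)
sqrt(A(159) + 4417185) = sqrt((2 + 159)**4 + 4417185) = sqrt(161**4 + 4417185) = sqrt(671898241 + 4417185) = sqrt(676315426)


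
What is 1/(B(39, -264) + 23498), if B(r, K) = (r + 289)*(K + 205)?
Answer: 1/4146 ≈ 0.00024120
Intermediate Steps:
B(r, K) = (205 + K)*(289 + r) (B(r, K) = (289 + r)*(205 + K) = (205 + K)*(289 + r))
1/(B(39, -264) + 23498) = 1/((59245 + 205*39 + 289*(-264) - 264*39) + 23498) = 1/((59245 + 7995 - 76296 - 10296) + 23498) = 1/(-19352 + 23498) = 1/4146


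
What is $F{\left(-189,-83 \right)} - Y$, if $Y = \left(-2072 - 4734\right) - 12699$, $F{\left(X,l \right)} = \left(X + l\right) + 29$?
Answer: $19262$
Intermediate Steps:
$F{\left(X,l \right)} = 29 + X + l$
$Y = -19505$ ($Y = -6806 - 12699 = -19505$)
$F{\left(-189,-83 \right)} - Y = \left(29 - 189 - 83\right) - -19505 = -243 + 19505 = 19262$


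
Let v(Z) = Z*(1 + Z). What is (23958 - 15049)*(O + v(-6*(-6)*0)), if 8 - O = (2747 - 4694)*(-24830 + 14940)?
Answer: -171550118198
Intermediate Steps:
O = -19255822 (O = 8 - (2747 - 4694)*(-24830 + 14940) = 8 - (-1947)*(-9890) = 8 - 1*19255830 = 8 - 19255830 = -19255822)
(23958 - 15049)*(O + v(-6*(-6)*0)) = (23958 - 15049)*(-19255822 + (-6*(-6)*0)*(1 - 6*(-6)*0)) = 8909*(-19255822 + (36*0)*(1 + 36*0)) = 8909*(-19255822 + 0*(1 + 0)) = 8909*(-19255822 + 0*1) = 8909*(-19255822 + 0) = 8909*(-19255822) = -171550118198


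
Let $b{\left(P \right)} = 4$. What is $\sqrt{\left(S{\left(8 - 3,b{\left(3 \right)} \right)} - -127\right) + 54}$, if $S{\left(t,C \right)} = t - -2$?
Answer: $2 \sqrt{47} \approx 13.711$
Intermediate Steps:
$S{\left(t,C \right)} = 2 + t$ ($S{\left(t,C \right)} = t + 2 = 2 + t$)
$\sqrt{\left(S{\left(8 - 3,b{\left(3 \right)} \right)} - -127\right) + 54} = \sqrt{\left(\left(2 + \left(8 - 3\right)\right) - -127\right) + 54} = \sqrt{\left(\left(2 + 5\right) + 127\right) + 54} = \sqrt{\left(7 + 127\right) + 54} = \sqrt{134 + 54} = \sqrt{188} = 2 \sqrt{47}$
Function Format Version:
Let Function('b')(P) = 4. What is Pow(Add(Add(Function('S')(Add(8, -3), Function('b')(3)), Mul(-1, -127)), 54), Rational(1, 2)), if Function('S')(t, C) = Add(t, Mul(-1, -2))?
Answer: Mul(2, Pow(47, Rational(1, 2))) ≈ 13.711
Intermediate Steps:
Function('S')(t, C) = Add(2, t) (Function('S')(t, C) = Add(t, 2) = Add(2, t))
Pow(Add(Add(Function('S')(Add(8, -3), Function('b')(3)), Mul(-1, -127)), 54), Rational(1, 2)) = Pow(Add(Add(Add(2, Add(8, -3)), Mul(-1, -127)), 54), Rational(1, 2)) = Pow(Add(Add(Add(2, 5), 127), 54), Rational(1, 2)) = Pow(Add(Add(7, 127), 54), Rational(1, 2)) = Pow(Add(134, 54), Rational(1, 2)) = Pow(188, Rational(1, 2)) = Mul(2, Pow(47, Rational(1, 2)))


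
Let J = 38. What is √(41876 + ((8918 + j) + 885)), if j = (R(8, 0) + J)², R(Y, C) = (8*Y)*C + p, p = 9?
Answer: 8*√842 ≈ 232.14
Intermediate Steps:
R(Y, C) = 9 + 8*C*Y (R(Y, C) = (8*Y)*C + 9 = 8*C*Y + 9 = 9 + 8*C*Y)
j = 2209 (j = ((9 + 8*0*8) + 38)² = ((9 + 0) + 38)² = (9 + 38)² = 47² = 2209)
√(41876 + ((8918 + j) + 885)) = √(41876 + ((8918 + 2209) + 885)) = √(41876 + (11127 + 885)) = √(41876 + 12012) = √53888 = 8*√842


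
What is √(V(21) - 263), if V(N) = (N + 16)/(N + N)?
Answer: I*√462378/42 ≈ 16.19*I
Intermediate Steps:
V(N) = (16 + N)/(2*N) (V(N) = (16 + N)/((2*N)) = (16 + N)*(1/(2*N)) = (16 + N)/(2*N))
√(V(21) - 263) = √((½)*(16 + 21)/21 - 263) = √((½)*(1/21)*37 - 263) = √(37/42 - 263) = √(-11009/42) = I*√462378/42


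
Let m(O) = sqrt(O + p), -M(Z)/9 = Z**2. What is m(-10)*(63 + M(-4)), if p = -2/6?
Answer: -27*I*sqrt(93) ≈ -260.38*I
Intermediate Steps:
p = -1/3 (p = -2*1/6 = -1/3 ≈ -0.33333)
M(Z) = -9*Z**2
m(O) = sqrt(-1/3 + O) (m(O) = sqrt(O - 1/3) = sqrt(-1/3 + O))
m(-10)*(63 + M(-4)) = (sqrt(-3 + 9*(-10))/3)*(63 - 9*(-4)**2) = (sqrt(-3 - 90)/3)*(63 - 9*16) = (sqrt(-93)/3)*(63 - 144) = ((I*sqrt(93))/3)*(-81) = (I*sqrt(93)/3)*(-81) = -27*I*sqrt(93)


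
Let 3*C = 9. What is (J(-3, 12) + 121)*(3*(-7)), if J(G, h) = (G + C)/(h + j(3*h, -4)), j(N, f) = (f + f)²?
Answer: -2541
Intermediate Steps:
C = 3 (C = (⅓)*9 = 3)
j(N, f) = 4*f² (j(N, f) = (2*f)² = 4*f²)
J(G, h) = (3 + G)/(64 + h) (J(G, h) = (G + 3)/(h + 4*(-4)²) = (3 + G)/(h + 4*16) = (3 + G)/(h + 64) = (3 + G)/(64 + h))
(J(-3, 12) + 121)*(3*(-7)) = ((3 - 3)/(64 + 12) + 121)*(3*(-7)) = (0/76 + 121)*(-21) = ((1/76)*0 + 121)*(-21) = (0 + 121)*(-21) = 121*(-21) = -2541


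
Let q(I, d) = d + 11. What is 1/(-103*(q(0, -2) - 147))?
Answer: 1/14214 ≈ 7.0353e-5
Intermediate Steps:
q(I, d) = 11 + d
1/(-103*(q(0, -2) - 147)) = 1/(-103*((11 - 2) - 147)) = 1/(-103*(9 - 147)) = 1/(-103*(-138)) = 1/14214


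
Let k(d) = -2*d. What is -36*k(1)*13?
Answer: 936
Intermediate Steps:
-36*k(1)*13 = -(-72)*13 = -36*(-2)*13 = 72*13 = 936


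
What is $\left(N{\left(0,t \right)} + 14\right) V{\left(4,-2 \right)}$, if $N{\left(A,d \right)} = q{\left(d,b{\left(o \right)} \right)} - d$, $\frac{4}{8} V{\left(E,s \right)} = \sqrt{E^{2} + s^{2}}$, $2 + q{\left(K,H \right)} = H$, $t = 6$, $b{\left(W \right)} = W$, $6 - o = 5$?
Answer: $28 \sqrt{5} \approx 62.61$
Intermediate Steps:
$o = 1$ ($o = 6 - 5 = 1$)
$q{\left(K,H \right)} = -2 + H$
$V{\left(E,s \right)} = 2 \sqrt{E^{2} + s^{2}}$
$N{\left(A,d \right)} = -1 - d$ ($N{\left(A,d \right)} = \left(-2 + 1\right) - d = -1 - d$)
$\left(N{\left(0,t \right)} + 14\right) V{\left(4,-2 \right)} = \left(\left(-1 - 6\right) + 14\right) 2 \sqrt{4^{2} + \left(-2\right)^{2}} = \left(\left(-1 - 6\right) + 14\right) 2 \sqrt{16 + 4} = \left(-7 + 14\right) 2 \sqrt{20} = 7 \cdot 2 \cdot 2 \sqrt{5} = 7 \cdot 4 \sqrt{5} = 28 \sqrt{5}$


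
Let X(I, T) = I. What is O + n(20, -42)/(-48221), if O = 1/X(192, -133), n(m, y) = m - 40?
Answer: 52061/9258432 ≈ 0.0056231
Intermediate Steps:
n(m, y) = -40 + m
O = 1/192 ≈ 0.0052083
O + n(20, -42)/(-48221) = 1/192 + (-40 + 20)/(-48221) = 1/192 - 20*(-1/48221) = 1/192 + 20/48221 = 52061/9258432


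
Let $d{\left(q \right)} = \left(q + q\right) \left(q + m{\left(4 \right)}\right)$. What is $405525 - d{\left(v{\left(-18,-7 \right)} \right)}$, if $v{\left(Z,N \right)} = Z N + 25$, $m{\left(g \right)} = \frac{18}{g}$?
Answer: $358564$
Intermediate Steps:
$v{\left(Z,N \right)} = 25 + N Z$ ($v{\left(Z,N \right)} = N Z + 25 = 25 + N Z$)
$d{\left(q \right)} = 2 q \left(\frac{9}{2} + q\right)$ ($d{\left(q \right)} = \left(q + q\right) \left(q + \frac{18}{4}\right) = 2 q \left(q + 18 \cdot \frac{1}{4}\right) = 2 q \left(q + \frac{9}{2}\right) = 2 q \left(\frac{9}{2} + q\right)$)
$405525 - d{\left(v{\left(-18,-7 \right)} \right)} = 405525 - \left(25 - -126\right) \left(9 + 2 \left(25 - -126\right)\right) = 405525 - \left(25 + 126\right) \left(9 + 2 \left(25 + 126\right)\right) = 405525 - 151 \left(9 + 2 \cdot 151\right) = 405525 - 151 \left(9 + 302\right) = 405525 - 151 \cdot 311 = 405525 - 46961 = 358564$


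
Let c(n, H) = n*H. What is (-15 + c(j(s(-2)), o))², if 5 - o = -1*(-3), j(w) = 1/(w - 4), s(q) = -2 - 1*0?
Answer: 2116/9 ≈ 235.11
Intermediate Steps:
s(q) = -2 (s(q) = -2 + 0 = -2)
j(w) = 1/(-4 + w)
o = 2 (o = 5 - (-1)*(-3) = 5 - 1*3 = 5 - 3 = 2)
c(n, H) = H*n
(-15 + c(j(s(-2)), o))² = (-15 + 2/(-4 - 2))² = (-15 + 2/(-6))² = (-15 + 2*(-⅙))² = (-15 - ⅓)² = (-46/3)² = 2116/9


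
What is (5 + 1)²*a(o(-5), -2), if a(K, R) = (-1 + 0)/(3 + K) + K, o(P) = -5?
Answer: -162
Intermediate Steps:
a(K, R) = K - 1/(3 + K) (a(K, R) = -1/(3 + K) + K = K - 1/(3 + K))
(5 + 1)²*a(o(-5), -2) = (5 + 1)²*((-1 + (-5)² + 3*(-5))/(3 - 5)) = 6²*((-1 + 25 - 15)/(-2)) = 36*(-½*9) = 36*(-9/2) = -162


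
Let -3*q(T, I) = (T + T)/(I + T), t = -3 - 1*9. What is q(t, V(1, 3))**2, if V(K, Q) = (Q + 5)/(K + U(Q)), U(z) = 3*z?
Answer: 25/49 ≈ 0.51020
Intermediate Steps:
t = -12 (t = -3 - 9 = -12)
V(K, Q) = (5 + Q)/(K + 3*Q) (V(K, Q) = (Q + 5)/(K + 3*Q) = (5 + Q)/(K + 3*Q))
q(T, I) = -2*T/(3*(I + T)) (q(T, I) = -(T + T)/(3*(I + T)) = -2*T/(3*(I + T)))
q(t, V(1, 3))**2 = (-2*(-12)/(3*((5 + 3)/(1 + 3*3)) + 3*(-12)))**2 = (-2*(-12)/(3*(8/(1 + 9)) - 36))**2 = (-2*(-12)/(3*(8/10) - 36))**2 = (-2*(-12)/(3*((1/10)*8) - 36))**2 = (-2*(-12)/(3*(4/5) - 36))**2 = (-2*(-12)/(12/5 - 36))**2 = (-2*(-12)/(-168/5))**2 = (-2*(-12)*(-5/168))**2 = (-5/7)**2 = 25/49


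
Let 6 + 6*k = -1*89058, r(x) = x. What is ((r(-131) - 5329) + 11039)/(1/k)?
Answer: -82814676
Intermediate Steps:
k = -14844 (k = -1 + (-1*89058)/6 = -1 + (1/6)*(-89058) = -1 - 14843 = -14844)
((r(-131) - 5329) + 11039)/(1/k) = ((-131 - 5329) + 11039)/(1/(-14844)) = (-5460 + 11039)/(-1/14844) = 5579*(-14844) = -82814676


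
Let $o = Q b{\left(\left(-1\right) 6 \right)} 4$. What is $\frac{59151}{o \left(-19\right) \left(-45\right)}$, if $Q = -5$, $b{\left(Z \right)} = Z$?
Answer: $\frac{19717}{34200} \approx 0.57652$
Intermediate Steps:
$o = 120$ ($o = - 5 \left(\left(-1\right) 6\right) 4 = \left(-5\right) \left(-6\right) 4 = 30 \cdot 4 = 120$)
$\frac{59151}{o \left(-19\right) \left(-45\right)} = \frac{59151}{120 \left(-19\right) \left(-45\right)} = \frac{59151}{\left(-2280\right) \left(-45\right)} = \frac{59151}{102600} = 59151 \cdot \frac{1}{102600} = \frac{19717}{34200}$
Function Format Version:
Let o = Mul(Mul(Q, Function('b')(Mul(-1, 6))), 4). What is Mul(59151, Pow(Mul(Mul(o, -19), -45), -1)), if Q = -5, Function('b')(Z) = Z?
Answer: Rational(19717, 34200) ≈ 0.57652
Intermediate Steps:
o = 120 (o = Mul(Mul(-5, Mul(-1, 6)), 4) = Mul(Mul(-5, -6), 4) = Mul(30, 4) = 120)
Mul(59151, Pow(Mul(Mul(o, -19), -45), -1)) = Mul(59151, Pow(Mul(Mul(120, -19), -45), -1)) = Mul(59151, Pow(Mul(-2280, -45), -1)) = Mul(59151, Pow(102600, -1)) = Mul(59151, Rational(1, 102600)) = Rational(19717, 34200)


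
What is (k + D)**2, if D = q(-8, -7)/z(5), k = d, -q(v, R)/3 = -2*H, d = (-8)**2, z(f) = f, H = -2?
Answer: 94864/25 ≈ 3794.6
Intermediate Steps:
d = 64
q(v, R) = -12 (q(v, R) = -(-6)*(-2) = -3*4 = -12)
k = 64
D = -12/5 ≈ -2.4000
(k + D)**2 = (64 - 12/5)**2 = (308/5)**2 = 94864/25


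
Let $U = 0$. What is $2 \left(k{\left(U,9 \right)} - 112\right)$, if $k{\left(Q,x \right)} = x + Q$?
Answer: $-206$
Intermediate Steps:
$k{\left(Q,x \right)} = Q + x$
$2 \left(k{\left(U,9 \right)} - 112\right) = 2 \left(\left(0 + 9\right) - 112\right) = 2 \left(9 - 112\right) = 2 \left(-103\right) = -206$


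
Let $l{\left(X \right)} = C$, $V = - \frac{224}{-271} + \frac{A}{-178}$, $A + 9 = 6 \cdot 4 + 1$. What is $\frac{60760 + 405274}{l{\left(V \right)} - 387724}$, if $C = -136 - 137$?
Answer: $- \frac{466034}{387997} \approx -1.2011$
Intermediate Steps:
$A = 16$ ($A = -9 + \left(6 \cdot 4 + 1\right) = -9 + \left(24 + 1\right) = -9 + 25 = 16$)
$V = \frac{17768}{24119}$ ($V = - \frac{224}{-271} + \frac{16}{-178} = \left(-224\right) \left(- \frac{1}{271}\right) + 16 \left(- \frac{1}{178}\right) = \frac{224}{271} - \frac{8}{89} = \frac{17768}{24119} \approx 0.73668$)
$C = -273$
$l{\left(X \right)} = -273$
$\frac{60760 + 405274}{l{\left(V \right)} - 387724} = \frac{60760 + 405274}{-273 - 387724} = \frac{466034}{-387997} = 466034 \left(- \frac{1}{387997}\right) = - \frac{466034}{387997}$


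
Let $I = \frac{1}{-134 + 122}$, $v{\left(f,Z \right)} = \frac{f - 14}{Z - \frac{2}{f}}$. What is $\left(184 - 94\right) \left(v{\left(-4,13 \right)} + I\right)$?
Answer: $- \frac{255}{2} \approx -127.5$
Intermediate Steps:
$v{\left(f,Z \right)} = \frac{-14 + f}{Z - \frac{2}{f}}$
$I = - \frac{1}{12}$ ($I = \frac{1}{-12} = - \frac{1}{12} \approx -0.083333$)
$\left(184 - 94\right) \left(v{\left(-4,13 \right)} + I\right) = \left(184 - 94\right) \left(- \frac{4 \left(-14 - 4\right)}{-2 + 13 \left(-4\right)} - \frac{1}{12}\right) = \left(184 - 94\right) \left(\left(-4\right) \frac{1}{-2 - 52} \left(-18\right) - \frac{1}{12}\right) = 90 \left(\left(-4\right) \frac{1}{-54} \left(-18\right) - \frac{1}{12}\right) = 90 \left(\left(-4\right) \left(- \frac{1}{54}\right) \left(-18\right) - \frac{1}{12}\right) = 90 \left(- \frac{4}{3} - \frac{1}{12}\right) = 90 \left(- \frac{17}{12}\right) = - \frac{255}{2}$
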